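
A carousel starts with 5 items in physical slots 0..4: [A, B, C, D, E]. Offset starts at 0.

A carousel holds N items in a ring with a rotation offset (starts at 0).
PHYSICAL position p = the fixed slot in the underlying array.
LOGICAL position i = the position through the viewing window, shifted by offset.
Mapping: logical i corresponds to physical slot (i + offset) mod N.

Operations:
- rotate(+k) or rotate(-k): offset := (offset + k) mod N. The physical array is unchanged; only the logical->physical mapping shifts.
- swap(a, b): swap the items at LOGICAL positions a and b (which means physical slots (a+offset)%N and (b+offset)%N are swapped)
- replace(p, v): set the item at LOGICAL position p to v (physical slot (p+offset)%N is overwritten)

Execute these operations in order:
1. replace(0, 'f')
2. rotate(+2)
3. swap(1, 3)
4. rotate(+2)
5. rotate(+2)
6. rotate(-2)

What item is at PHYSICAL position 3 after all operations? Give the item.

Answer: f

Derivation:
After op 1 (replace(0, 'f')): offset=0, physical=[f,B,C,D,E], logical=[f,B,C,D,E]
After op 2 (rotate(+2)): offset=2, physical=[f,B,C,D,E], logical=[C,D,E,f,B]
After op 3 (swap(1, 3)): offset=2, physical=[D,B,C,f,E], logical=[C,f,E,D,B]
After op 4 (rotate(+2)): offset=4, physical=[D,B,C,f,E], logical=[E,D,B,C,f]
After op 5 (rotate(+2)): offset=1, physical=[D,B,C,f,E], logical=[B,C,f,E,D]
After op 6 (rotate(-2)): offset=4, physical=[D,B,C,f,E], logical=[E,D,B,C,f]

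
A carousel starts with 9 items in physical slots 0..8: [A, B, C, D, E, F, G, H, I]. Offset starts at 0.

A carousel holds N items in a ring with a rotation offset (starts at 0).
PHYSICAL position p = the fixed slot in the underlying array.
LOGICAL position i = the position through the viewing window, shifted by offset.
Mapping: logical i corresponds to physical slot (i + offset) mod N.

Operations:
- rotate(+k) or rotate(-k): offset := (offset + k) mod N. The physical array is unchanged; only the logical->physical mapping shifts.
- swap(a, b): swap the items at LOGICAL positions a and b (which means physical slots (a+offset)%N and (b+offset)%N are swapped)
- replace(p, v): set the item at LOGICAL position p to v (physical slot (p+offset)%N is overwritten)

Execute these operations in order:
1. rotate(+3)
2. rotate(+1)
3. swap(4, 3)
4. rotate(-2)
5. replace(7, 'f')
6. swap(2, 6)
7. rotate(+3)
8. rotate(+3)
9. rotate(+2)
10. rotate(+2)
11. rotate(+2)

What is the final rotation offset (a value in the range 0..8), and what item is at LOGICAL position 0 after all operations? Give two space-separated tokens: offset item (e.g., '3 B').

Answer: 5 F

Derivation:
After op 1 (rotate(+3)): offset=3, physical=[A,B,C,D,E,F,G,H,I], logical=[D,E,F,G,H,I,A,B,C]
After op 2 (rotate(+1)): offset=4, physical=[A,B,C,D,E,F,G,H,I], logical=[E,F,G,H,I,A,B,C,D]
After op 3 (swap(4, 3)): offset=4, physical=[A,B,C,D,E,F,G,I,H], logical=[E,F,G,I,H,A,B,C,D]
After op 4 (rotate(-2)): offset=2, physical=[A,B,C,D,E,F,G,I,H], logical=[C,D,E,F,G,I,H,A,B]
After op 5 (replace(7, 'f')): offset=2, physical=[f,B,C,D,E,F,G,I,H], logical=[C,D,E,F,G,I,H,f,B]
After op 6 (swap(2, 6)): offset=2, physical=[f,B,C,D,H,F,G,I,E], logical=[C,D,H,F,G,I,E,f,B]
After op 7 (rotate(+3)): offset=5, physical=[f,B,C,D,H,F,G,I,E], logical=[F,G,I,E,f,B,C,D,H]
After op 8 (rotate(+3)): offset=8, physical=[f,B,C,D,H,F,G,I,E], logical=[E,f,B,C,D,H,F,G,I]
After op 9 (rotate(+2)): offset=1, physical=[f,B,C,D,H,F,G,I,E], logical=[B,C,D,H,F,G,I,E,f]
After op 10 (rotate(+2)): offset=3, physical=[f,B,C,D,H,F,G,I,E], logical=[D,H,F,G,I,E,f,B,C]
After op 11 (rotate(+2)): offset=5, physical=[f,B,C,D,H,F,G,I,E], logical=[F,G,I,E,f,B,C,D,H]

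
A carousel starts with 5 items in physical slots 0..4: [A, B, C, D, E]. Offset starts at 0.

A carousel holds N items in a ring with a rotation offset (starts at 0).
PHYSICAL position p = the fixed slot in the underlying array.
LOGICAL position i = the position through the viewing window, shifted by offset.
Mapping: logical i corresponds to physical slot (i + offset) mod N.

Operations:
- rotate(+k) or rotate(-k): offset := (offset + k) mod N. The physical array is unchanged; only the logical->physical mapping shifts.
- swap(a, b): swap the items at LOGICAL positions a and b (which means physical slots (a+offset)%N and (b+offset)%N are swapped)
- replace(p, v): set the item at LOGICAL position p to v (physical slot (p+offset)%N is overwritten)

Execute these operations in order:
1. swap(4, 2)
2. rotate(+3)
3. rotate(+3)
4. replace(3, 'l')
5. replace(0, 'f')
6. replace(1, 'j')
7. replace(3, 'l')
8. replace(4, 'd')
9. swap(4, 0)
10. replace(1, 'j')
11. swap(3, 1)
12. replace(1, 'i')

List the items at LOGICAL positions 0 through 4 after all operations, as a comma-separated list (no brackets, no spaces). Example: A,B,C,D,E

Answer: d,i,D,j,f

Derivation:
After op 1 (swap(4, 2)): offset=0, physical=[A,B,E,D,C], logical=[A,B,E,D,C]
After op 2 (rotate(+3)): offset=3, physical=[A,B,E,D,C], logical=[D,C,A,B,E]
After op 3 (rotate(+3)): offset=1, physical=[A,B,E,D,C], logical=[B,E,D,C,A]
After op 4 (replace(3, 'l')): offset=1, physical=[A,B,E,D,l], logical=[B,E,D,l,A]
After op 5 (replace(0, 'f')): offset=1, physical=[A,f,E,D,l], logical=[f,E,D,l,A]
After op 6 (replace(1, 'j')): offset=1, physical=[A,f,j,D,l], logical=[f,j,D,l,A]
After op 7 (replace(3, 'l')): offset=1, physical=[A,f,j,D,l], logical=[f,j,D,l,A]
After op 8 (replace(4, 'd')): offset=1, physical=[d,f,j,D,l], logical=[f,j,D,l,d]
After op 9 (swap(4, 0)): offset=1, physical=[f,d,j,D,l], logical=[d,j,D,l,f]
After op 10 (replace(1, 'j')): offset=1, physical=[f,d,j,D,l], logical=[d,j,D,l,f]
After op 11 (swap(3, 1)): offset=1, physical=[f,d,l,D,j], logical=[d,l,D,j,f]
After op 12 (replace(1, 'i')): offset=1, physical=[f,d,i,D,j], logical=[d,i,D,j,f]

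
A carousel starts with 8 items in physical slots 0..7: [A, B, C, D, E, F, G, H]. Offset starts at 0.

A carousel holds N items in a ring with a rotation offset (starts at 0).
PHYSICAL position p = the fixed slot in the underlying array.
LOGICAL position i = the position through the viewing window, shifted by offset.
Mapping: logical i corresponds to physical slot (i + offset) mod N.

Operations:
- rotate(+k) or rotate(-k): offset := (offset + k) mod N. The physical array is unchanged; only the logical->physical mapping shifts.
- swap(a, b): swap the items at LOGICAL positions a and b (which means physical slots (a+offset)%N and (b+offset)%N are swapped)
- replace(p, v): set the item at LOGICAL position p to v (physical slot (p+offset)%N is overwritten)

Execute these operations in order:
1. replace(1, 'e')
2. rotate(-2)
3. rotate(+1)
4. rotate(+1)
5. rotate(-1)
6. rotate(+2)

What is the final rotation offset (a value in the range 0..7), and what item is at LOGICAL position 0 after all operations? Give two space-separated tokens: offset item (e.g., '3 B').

Answer: 1 e

Derivation:
After op 1 (replace(1, 'e')): offset=0, physical=[A,e,C,D,E,F,G,H], logical=[A,e,C,D,E,F,G,H]
After op 2 (rotate(-2)): offset=6, physical=[A,e,C,D,E,F,G,H], logical=[G,H,A,e,C,D,E,F]
After op 3 (rotate(+1)): offset=7, physical=[A,e,C,D,E,F,G,H], logical=[H,A,e,C,D,E,F,G]
After op 4 (rotate(+1)): offset=0, physical=[A,e,C,D,E,F,G,H], logical=[A,e,C,D,E,F,G,H]
After op 5 (rotate(-1)): offset=7, physical=[A,e,C,D,E,F,G,H], logical=[H,A,e,C,D,E,F,G]
After op 6 (rotate(+2)): offset=1, physical=[A,e,C,D,E,F,G,H], logical=[e,C,D,E,F,G,H,A]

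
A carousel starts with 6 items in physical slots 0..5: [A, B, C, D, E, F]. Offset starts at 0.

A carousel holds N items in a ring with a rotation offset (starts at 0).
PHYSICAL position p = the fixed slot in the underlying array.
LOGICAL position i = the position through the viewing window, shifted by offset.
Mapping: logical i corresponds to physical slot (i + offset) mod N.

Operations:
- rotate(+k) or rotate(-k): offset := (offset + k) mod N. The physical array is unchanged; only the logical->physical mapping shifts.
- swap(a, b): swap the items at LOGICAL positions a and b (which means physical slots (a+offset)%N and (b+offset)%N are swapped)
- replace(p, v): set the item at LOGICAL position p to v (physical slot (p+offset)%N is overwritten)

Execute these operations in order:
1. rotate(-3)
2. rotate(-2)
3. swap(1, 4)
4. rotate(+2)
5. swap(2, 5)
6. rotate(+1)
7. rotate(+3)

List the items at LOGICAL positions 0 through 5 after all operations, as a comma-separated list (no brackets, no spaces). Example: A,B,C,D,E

Answer: B,C,D,E,F,A

Derivation:
After op 1 (rotate(-3)): offset=3, physical=[A,B,C,D,E,F], logical=[D,E,F,A,B,C]
After op 2 (rotate(-2)): offset=1, physical=[A,B,C,D,E,F], logical=[B,C,D,E,F,A]
After op 3 (swap(1, 4)): offset=1, physical=[A,B,F,D,E,C], logical=[B,F,D,E,C,A]
After op 4 (rotate(+2)): offset=3, physical=[A,B,F,D,E,C], logical=[D,E,C,A,B,F]
After op 5 (swap(2, 5)): offset=3, physical=[A,B,C,D,E,F], logical=[D,E,F,A,B,C]
After op 6 (rotate(+1)): offset=4, physical=[A,B,C,D,E,F], logical=[E,F,A,B,C,D]
After op 7 (rotate(+3)): offset=1, physical=[A,B,C,D,E,F], logical=[B,C,D,E,F,A]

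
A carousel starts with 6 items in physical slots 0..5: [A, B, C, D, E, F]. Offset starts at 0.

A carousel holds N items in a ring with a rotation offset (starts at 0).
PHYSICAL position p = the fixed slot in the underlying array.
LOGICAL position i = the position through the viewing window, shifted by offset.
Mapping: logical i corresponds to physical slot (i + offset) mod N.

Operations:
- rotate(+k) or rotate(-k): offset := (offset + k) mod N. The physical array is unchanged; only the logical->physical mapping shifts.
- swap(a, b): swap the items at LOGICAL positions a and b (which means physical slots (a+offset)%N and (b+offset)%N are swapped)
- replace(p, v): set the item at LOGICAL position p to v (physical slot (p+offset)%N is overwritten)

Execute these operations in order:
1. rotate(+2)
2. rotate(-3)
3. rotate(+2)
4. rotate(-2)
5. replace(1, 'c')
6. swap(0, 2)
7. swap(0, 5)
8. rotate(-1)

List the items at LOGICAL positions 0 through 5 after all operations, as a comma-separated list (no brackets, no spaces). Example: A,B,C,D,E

After op 1 (rotate(+2)): offset=2, physical=[A,B,C,D,E,F], logical=[C,D,E,F,A,B]
After op 2 (rotate(-3)): offset=5, physical=[A,B,C,D,E,F], logical=[F,A,B,C,D,E]
After op 3 (rotate(+2)): offset=1, physical=[A,B,C,D,E,F], logical=[B,C,D,E,F,A]
After op 4 (rotate(-2)): offset=5, physical=[A,B,C,D,E,F], logical=[F,A,B,C,D,E]
After op 5 (replace(1, 'c')): offset=5, physical=[c,B,C,D,E,F], logical=[F,c,B,C,D,E]
After op 6 (swap(0, 2)): offset=5, physical=[c,F,C,D,E,B], logical=[B,c,F,C,D,E]
After op 7 (swap(0, 5)): offset=5, physical=[c,F,C,D,B,E], logical=[E,c,F,C,D,B]
After op 8 (rotate(-1)): offset=4, physical=[c,F,C,D,B,E], logical=[B,E,c,F,C,D]

Answer: B,E,c,F,C,D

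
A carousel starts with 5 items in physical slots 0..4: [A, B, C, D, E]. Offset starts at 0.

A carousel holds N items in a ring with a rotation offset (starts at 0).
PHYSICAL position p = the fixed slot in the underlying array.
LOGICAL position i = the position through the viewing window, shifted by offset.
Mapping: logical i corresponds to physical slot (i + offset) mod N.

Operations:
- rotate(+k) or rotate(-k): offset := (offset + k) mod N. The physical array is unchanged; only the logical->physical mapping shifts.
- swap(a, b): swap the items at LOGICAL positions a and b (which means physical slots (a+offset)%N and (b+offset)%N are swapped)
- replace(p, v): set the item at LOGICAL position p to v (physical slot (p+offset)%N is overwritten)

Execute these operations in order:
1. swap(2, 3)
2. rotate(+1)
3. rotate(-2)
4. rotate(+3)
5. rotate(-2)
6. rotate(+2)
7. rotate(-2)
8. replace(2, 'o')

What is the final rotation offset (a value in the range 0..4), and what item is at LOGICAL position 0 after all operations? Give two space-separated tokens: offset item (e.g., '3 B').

After op 1 (swap(2, 3)): offset=0, physical=[A,B,D,C,E], logical=[A,B,D,C,E]
After op 2 (rotate(+1)): offset=1, physical=[A,B,D,C,E], logical=[B,D,C,E,A]
After op 3 (rotate(-2)): offset=4, physical=[A,B,D,C,E], logical=[E,A,B,D,C]
After op 4 (rotate(+3)): offset=2, physical=[A,B,D,C,E], logical=[D,C,E,A,B]
After op 5 (rotate(-2)): offset=0, physical=[A,B,D,C,E], logical=[A,B,D,C,E]
After op 6 (rotate(+2)): offset=2, physical=[A,B,D,C,E], logical=[D,C,E,A,B]
After op 7 (rotate(-2)): offset=0, physical=[A,B,D,C,E], logical=[A,B,D,C,E]
After op 8 (replace(2, 'o')): offset=0, physical=[A,B,o,C,E], logical=[A,B,o,C,E]

Answer: 0 A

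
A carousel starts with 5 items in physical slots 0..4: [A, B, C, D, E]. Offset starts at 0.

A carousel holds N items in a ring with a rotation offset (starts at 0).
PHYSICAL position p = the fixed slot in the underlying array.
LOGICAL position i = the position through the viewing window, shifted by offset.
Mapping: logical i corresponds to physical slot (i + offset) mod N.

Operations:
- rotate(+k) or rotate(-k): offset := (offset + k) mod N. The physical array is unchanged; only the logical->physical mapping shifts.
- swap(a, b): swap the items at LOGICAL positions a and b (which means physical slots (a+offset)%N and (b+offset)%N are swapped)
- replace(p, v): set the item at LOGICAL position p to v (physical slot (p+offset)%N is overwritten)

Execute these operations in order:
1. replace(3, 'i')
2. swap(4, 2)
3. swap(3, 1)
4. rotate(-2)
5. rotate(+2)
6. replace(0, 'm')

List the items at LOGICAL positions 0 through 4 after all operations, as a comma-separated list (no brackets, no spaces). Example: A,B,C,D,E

Answer: m,i,E,B,C

Derivation:
After op 1 (replace(3, 'i')): offset=0, physical=[A,B,C,i,E], logical=[A,B,C,i,E]
After op 2 (swap(4, 2)): offset=0, physical=[A,B,E,i,C], logical=[A,B,E,i,C]
After op 3 (swap(3, 1)): offset=0, physical=[A,i,E,B,C], logical=[A,i,E,B,C]
After op 4 (rotate(-2)): offset=3, physical=[A,i,E,B,C], logical=[B,C,A,i,E]
After op 5 (rotate(+2)): offset=0, physical=[A,i,E,B,C], logical=[A,i,E,B,C]
After op 6 (replace(0, 'm')): offset=0, physical=[m,i,E,B,C], logical=[m,i,E,B,C]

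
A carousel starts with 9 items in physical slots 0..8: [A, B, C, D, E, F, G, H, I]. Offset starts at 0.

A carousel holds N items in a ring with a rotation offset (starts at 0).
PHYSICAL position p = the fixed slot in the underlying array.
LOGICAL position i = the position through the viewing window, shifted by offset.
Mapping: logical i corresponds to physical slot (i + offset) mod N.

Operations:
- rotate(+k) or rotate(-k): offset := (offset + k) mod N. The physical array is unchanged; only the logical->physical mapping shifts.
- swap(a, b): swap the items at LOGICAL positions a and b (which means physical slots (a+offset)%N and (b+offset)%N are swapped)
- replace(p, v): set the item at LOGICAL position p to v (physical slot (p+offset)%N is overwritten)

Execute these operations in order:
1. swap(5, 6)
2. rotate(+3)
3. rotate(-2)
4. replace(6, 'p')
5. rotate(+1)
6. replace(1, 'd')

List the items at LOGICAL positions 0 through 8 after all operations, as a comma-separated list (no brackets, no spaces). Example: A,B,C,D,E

After op 1 (swap(5, 6)): offset=0, physical=[A,B,C,D,E,G,F,H,I], logical=[A,B,C,D,E,G,F,H,I]
After op 2 (rotate(+3)): offset=3, physical=[A,B,C,D,E,G,F,H,I], logical=[D,E,G,F,H,I,A,B,C]
After op 3 (rotate(-2)): offset=1, physical=[A,B,C,D,E,G,F,H,I], logical=[B,C,D,E,G,F,H,I,A]
After op 4 (replace(6, 'p')): offset=1, physical=[A,B,C,D,E,G,F,p,I], logical=[B,C,D,E,G,F,p,I,A]
After op 5 (rotate(+1)): offset=2, physical=[A,B,C,D,E,G,F,p,I], logical=[C,D,E,G,F,p,I,A,B]
After op 6 (replace(1, 'd')): offset=2, physical=[A,B,C,d,E,G,F,p,I], logical=[C,d,E,G,F,p,I,A,B]

Answer: C,d,E,G,F,p,I,A,B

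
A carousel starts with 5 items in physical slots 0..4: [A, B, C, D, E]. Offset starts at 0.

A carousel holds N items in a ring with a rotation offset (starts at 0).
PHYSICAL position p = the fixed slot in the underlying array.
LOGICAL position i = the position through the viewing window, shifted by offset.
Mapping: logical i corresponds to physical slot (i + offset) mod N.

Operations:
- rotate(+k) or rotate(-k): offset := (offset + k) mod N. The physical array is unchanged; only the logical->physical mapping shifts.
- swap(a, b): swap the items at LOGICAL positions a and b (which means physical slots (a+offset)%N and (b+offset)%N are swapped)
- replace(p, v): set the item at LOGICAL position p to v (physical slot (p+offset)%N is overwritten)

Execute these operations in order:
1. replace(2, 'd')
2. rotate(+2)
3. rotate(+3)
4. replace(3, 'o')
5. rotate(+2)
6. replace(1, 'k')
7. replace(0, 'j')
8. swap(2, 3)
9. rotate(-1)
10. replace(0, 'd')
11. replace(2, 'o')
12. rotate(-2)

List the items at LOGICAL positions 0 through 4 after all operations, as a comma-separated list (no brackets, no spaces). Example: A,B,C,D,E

After op 1 (replace(2, 'd')): offset=0, physical=[A,B,d,D,E], logical=[A,B,d,D,E]
After op 2 (rotate(+2)): offset=2, physical=[A,B,d,D,E], logical=[d,D,E,A,B]
After op 3 (rotate(+3)): offset=0, physical=[A,B,d,D,E], logical=[A,B,d,D,E]
After op 4 (replace(3, 'o')): offset=0, physical=[A,B,d,o,E], logical=[A,B,d,o,E]
After op 5 (rotate(+2)): offset=2, physical=[A,B,d,o,E], logical=[d,o,E,A,B]
After op 6 (replace(1, 'k')): offset=2, physical=[A,B,d,k,E], logical=[d,k,E,A,B]
After op 7 (replace(0, 'j')): offset=2, physical=[A,B,j,k,E], logical=[j,k,E,A,B]
After op 8 (swap(2, 3)): offset=2, physical=[E,B,j,k,A], logical=[j,k,A,E,B]
After op 9 (rotate(-1)): offset=1, physical=[E,B,j,k,A], logical=[B,j,k,A,E]
After op 10 (replace(0, 'd')): offset=1, physical=[E,d,j,k,A], logical=[d,j,k,A,E]
After op 11 (replace(2, 'o')): offset=1, physical=[E,d,j,o,A], logical=[d,j,o,A,E]
After op 12 (rotate(-2)): offset=4, physical=[E,d,j,o,A], logical=[A,E,d,j,o]

Answer: A,E,d,j,o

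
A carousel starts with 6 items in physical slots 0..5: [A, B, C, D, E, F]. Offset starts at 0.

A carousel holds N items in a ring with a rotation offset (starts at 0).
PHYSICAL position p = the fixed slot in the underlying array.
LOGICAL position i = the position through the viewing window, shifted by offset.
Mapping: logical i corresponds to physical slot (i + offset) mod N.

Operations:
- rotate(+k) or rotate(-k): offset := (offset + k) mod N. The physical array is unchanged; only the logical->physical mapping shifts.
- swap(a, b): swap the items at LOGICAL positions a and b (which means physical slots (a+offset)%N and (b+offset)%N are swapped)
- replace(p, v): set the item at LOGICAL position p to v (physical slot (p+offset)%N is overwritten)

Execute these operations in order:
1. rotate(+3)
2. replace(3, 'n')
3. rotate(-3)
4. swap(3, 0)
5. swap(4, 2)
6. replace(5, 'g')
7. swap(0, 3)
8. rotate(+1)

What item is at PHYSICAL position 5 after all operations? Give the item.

After op 1 (rotate(+3)): offset=3, physical=[A,B,C,D,E,F], logical=[D,E,F,A,B,C]
After op 2 (replace(3, 'n')): offset=3, physical=[n,B,C,D,E,F], logical=[D,E,F,n,B,C]
After op 3 (rotate(-3)): offset=0, physical=[n,B,C,D,E,F], logical=[n,B,C,D,E,F]
After op 4 (swap(3, 0)): offset=0, physical=[D,B,C,n,E,F], logical=[D,B,C,n,E,F]
After op 5 (swap(4, 2)): offset=0, physical=[D,B,E,n,C,F], logical=[D,B,E,n,C,F]
After op 6 (replace(5, 'g')): offset=0, physical=[D,B,E,n,C,g], logical=[D,B,E,n,C,g]
After op 7 (swap(0, 3)): offset=0, physical=[n,B,E,D,C,g], logical=[n,B,E,D,C,g]
After op 8 (rotate(+1)): offset=1, physical=[n,B,E,D,C,g], logical=[B,E,D,C,g,n]

Answer: g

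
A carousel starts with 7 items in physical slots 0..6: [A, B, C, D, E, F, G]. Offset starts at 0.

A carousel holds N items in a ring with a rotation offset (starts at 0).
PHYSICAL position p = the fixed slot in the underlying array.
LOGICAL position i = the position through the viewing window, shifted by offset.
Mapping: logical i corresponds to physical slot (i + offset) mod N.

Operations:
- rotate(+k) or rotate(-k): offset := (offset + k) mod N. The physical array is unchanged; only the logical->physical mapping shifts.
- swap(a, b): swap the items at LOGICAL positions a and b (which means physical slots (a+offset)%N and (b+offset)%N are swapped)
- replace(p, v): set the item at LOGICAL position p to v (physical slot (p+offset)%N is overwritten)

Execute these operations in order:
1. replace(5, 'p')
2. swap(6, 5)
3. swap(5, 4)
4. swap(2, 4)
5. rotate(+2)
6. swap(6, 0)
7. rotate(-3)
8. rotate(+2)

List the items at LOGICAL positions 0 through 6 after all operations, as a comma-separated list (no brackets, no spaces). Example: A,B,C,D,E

After op 1 (replace(5, 'p')): offset=0, physical=[A,B,C,D,E,p,G], logical=[A,B,C,D,E,p,G]
After op 2 (swap(6, 5)): offset=0, physical=[A,B,C,D,E,G,p], logical=[A,B,C,D,E,G,p]
After op 3 (swap(5, 4)): offset=0, physical=[A,B,C,D,G,E,p], logical=[A,B,C,D,G,E,p]
After op 4 (swap(2, 4)): offset=0, physical=[A,B,G,D,C,E,p], logical=[A,B,G,D,C,E,p]
After op 5 (rotate(+2)): offset=2, physical=[A,B,G,D,C,E,p], logical=[G,D,C,E,p,A,B]
After op 6 (swap(6, 0)): offset=2, physical=[A,G,B,D,C,E,p], logical=[B,D,C,E,p,A,G]
After op 7 (rotate(-3)): offset=6, physical=[A,G,B,D,C,E,p], logical=[p,A,G,B,D,C,E]
After op 8 (rotate(+2)): offset=1, physical=[A,G,B,D,C,E,p], logical=[G,B,D,C,E,p,A]

Answer: G,B,D,C,E,p,A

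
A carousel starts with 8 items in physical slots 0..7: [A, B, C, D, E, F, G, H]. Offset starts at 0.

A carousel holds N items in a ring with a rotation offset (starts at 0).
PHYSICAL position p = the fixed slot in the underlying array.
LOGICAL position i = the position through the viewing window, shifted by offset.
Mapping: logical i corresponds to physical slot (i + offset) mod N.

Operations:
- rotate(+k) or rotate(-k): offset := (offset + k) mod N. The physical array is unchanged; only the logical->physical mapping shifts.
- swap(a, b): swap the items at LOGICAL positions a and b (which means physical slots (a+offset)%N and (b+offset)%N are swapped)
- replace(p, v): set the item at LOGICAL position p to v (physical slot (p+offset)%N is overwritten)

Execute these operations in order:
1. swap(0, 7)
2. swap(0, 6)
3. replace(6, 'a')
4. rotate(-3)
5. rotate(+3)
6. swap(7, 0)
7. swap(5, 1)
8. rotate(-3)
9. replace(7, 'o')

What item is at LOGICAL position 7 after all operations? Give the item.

Answer: o

Derivation:
After op 1 (swap(0, 7)): offset=0, physical=[H,B,C,D,E,F,G,A], logical=[H,B,C,D,E,F,G,A]
After op 2 (swap(0, 6)): offset=0, physical=[G,B,C,D,E,F,H,A], logical=[G,B,C,D,E,F,H,A]
After op 3 (replace(6, 'a')): offset=0, physical=[G,B,C,D,E,F,a,A], logical=[G,B,C,D,E,F,a,A]
After op 4 (rotate(-3)): offset=5, physical=[G,B,C,D,E,F,a,A], logical=[F,a,A,G,B,C,D,E]
After op 5 (rotate(+3)): offset=0, physical=[G,B,C,D,E,F,a,A], logical=[G,B,C,D,E,F,a,A]
After op 6 (swap(7, 0)): offset=0, physical=[A,B,C,D,E,F,a,G], logical=[A,B,C,D,E,F,a,G]
After op 7 (swap(5, 1)): offset=0, physical=[A,F,C,D,E,B,a,G], logical=[A,F,C,D,E,B,a,G]
After op 8 (rotate(-3)): offset=5, physical=[A,F,C,D,E,B,a,G], logical=[B,a,G,A,F,C,D,E]
After op 9 (replace(7, 'o')): offset=5, physical=[A,F,C,D,o,B,a,G], logical=[B,a,G,A,F,C,D,o]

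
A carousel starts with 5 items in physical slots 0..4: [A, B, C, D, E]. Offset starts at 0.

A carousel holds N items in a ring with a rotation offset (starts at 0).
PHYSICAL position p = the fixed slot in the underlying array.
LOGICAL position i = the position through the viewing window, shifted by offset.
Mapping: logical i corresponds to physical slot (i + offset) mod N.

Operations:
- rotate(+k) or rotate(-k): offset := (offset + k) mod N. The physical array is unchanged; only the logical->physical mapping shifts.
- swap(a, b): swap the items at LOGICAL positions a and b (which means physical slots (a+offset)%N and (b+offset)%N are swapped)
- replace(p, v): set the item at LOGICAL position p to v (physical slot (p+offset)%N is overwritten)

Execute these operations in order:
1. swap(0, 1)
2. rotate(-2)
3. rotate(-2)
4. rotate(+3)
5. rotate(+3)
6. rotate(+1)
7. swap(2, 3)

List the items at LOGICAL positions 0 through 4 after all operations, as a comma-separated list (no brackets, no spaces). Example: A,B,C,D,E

Answer: D,E,A,B,C

Derivation:
After op 1 (swap(0, 1)): offset=0, physical=[B,A,C,D,E], logical=[B,A,C,D,E]
After op 2 (rotate(-2)): offset=3, physical=[B,A,C,D,E], logical=[D,E,B,A,C]
After op 3 (rotate(-2)): offset=1, physical=[B,A,C,D,E], logical=[A,C,D,E,B]
After op 4 (rotate(+3)): offset=4, physical=[B,A,C,D,E], logical=[E,B,A,C,D]
After op 5 (rotate(+3)): offset=2, physical=[B,A,C,D,E], logical=[C,D,E,B,A]
After op 6 (rotate(+1)): offset=3, physical=[B,A,C,D,E], logical=[D,E,B,A,C]
After op 7 (swap(2, 3)): offset=3, physical=[A,B,C,D,E], logical=[D,E,A,B,C]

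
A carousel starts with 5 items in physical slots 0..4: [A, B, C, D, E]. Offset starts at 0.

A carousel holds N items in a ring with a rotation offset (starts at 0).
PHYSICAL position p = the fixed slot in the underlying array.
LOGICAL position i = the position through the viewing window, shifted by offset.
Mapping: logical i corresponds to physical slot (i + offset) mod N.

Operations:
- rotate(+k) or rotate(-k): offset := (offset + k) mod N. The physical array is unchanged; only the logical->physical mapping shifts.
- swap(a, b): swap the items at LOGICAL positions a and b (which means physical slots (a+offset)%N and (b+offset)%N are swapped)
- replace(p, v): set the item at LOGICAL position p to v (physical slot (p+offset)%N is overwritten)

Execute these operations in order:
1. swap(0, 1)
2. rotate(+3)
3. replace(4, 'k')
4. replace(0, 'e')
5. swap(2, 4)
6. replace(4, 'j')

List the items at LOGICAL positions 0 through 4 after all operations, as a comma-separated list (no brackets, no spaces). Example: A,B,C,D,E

After op 1 (swap(0, 1)): offset=0, physical=[B,A,C,D,E], logical=[B,A,C,D,E]
After op 2 (rotate(+3)): offset=3, physical=[B,A,C,D,E], logical=[D,E,B,A,C]
After op 3 (replace(4, 'k')): offset=3, physical=[B,A,k,D,E], logical=[D,E,B,A,k]
After op 4 (replace(0, 'e')): offset=3, physical=[B,A,k,e,E], logical=[e,E,B,A,k]
After op 5 (swap(2, 4)): offset=3, physical=[k,A,B,e,E], logical=[e,E,k,A,B]
After op 6 (replace(4, 'j')): offset=3, physical=[k,A,j,e,E], logical=[e,E,k,A,j]

Answer: e,E,k,A,j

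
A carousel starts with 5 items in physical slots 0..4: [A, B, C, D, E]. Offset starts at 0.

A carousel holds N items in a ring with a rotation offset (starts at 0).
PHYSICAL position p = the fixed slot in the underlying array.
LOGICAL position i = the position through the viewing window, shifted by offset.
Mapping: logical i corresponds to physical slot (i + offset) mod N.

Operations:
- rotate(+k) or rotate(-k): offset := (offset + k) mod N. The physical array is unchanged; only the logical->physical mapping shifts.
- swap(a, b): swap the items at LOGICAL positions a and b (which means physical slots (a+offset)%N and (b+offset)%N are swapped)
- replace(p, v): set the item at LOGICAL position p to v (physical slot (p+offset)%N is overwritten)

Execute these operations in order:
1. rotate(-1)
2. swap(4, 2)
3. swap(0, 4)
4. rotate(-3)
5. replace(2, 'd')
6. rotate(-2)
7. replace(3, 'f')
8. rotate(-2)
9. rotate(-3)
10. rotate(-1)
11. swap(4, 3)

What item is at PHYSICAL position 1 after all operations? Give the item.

Answer: f

Derivation:
After op 1 (rotate(-1)): offset=4, physical=[A,B,C,D,E], logical=[E,A,B,C,D]
After op 2 (swap(4, 2)): offset=4, physical=[A,D,C,B,E], logical=[E,A,D,C,B]
After op 3 (swap(0, 4)): offset=4, physical=[A,D,C,E,B], logical=[B,A,D,C,E]
After op 4 (rotate(-3)): offset=1, physical=[A,D,C,E,B], logical=[D,C,E,B,A]
After op 5 (replace(2, 'd')): offset=1, physical=[A,D,C,d,B], logical=[D,C,d,B,A]
After op 6 (rotate(-2)): offset=4, physical=[A,D,C,d,B], logical=[B,A,D,C,d]
After op 7 (replace(3, 'f')): offset=4, physical=[A,D,f,d,B], logical=[B,A,D,f,d]
After op 8 (rotate(-2)): offset=2, physical=[A,D,f,d,B], logical=[f,d,B,A,D]
After op 9 (rotate(-3)): offset=4, physical=[A,D,f,d,B], logical=[B,A,D,f,d]
After op 10 (rotate(-1)): offset=3, physical=[A,D,f,d,B], logical=[d,B,A,D,f]
After op 11 (swap(4, 3)): offset=3, physical=[A,f,D,d,B], logical=[d,B,A,f,D]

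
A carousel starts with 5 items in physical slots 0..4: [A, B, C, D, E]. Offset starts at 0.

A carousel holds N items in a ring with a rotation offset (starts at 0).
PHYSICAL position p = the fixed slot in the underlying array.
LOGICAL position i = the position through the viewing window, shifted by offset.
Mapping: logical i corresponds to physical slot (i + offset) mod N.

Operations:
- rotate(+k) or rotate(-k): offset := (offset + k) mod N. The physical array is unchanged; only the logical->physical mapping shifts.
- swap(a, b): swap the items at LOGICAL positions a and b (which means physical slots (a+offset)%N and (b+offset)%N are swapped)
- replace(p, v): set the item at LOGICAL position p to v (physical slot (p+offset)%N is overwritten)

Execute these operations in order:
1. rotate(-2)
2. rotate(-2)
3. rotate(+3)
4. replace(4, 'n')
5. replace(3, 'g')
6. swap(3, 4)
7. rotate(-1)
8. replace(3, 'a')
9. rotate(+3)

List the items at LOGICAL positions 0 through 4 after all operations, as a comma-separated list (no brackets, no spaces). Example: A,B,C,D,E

After op 1 (rotate(-2)): offset=3, physical=[A,B,C,D,E], logical=[D,E,A,B,C]
After op 2 (rotate(-2)): offset=1, physical=[A,B,C,D,E], logical=[B,C,D,E,A]
After op 3 (rotate(+3)): offset=4, physical=[A,B,C,D,E], logical=[E,A,B,C,D]
After op 4 (replace(4, 'n')): offset=4, physical=[A,B,C,n,E], logical=[E,A,B,C,n]
After op 5 (replace(3, 'g')): offset=4, physical=[A,B,g,n,E], logical=[E,A,B,g,n]
After op 6 (swap(3, 4)): offset=4, physical=[A,B,n,g,E], logical=[E,A,B,n,g]
After op 7 (rotate(-1)): offset=3, physical=[A,B,n,g,E], logical=[g,E,A,B,n]
After op 8 (replace(3, 'a')): offset=3, physical=[A,a,n,g,E], logical=[g,E,A,a,n]
After op 9 (rotate(+3)): offset=1, physical=[A,a,n,g,E], logical=[a,n,g,E,A]

Answer: a,n,g,E,A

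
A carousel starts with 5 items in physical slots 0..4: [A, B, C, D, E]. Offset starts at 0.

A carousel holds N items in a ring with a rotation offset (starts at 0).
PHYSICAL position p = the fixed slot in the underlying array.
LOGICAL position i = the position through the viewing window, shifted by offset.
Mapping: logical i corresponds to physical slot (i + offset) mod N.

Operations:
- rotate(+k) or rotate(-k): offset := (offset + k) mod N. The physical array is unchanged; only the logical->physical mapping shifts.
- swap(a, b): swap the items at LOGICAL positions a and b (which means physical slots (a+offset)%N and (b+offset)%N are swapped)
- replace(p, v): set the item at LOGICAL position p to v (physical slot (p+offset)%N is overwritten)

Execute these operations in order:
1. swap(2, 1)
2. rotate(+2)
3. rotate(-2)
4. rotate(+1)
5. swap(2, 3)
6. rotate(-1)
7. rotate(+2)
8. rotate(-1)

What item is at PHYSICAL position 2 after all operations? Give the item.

Answer: B

Derivation:
After op 1 (swap(2, 1)): offset=0, physical=[A,C,B,D,E], logical=[A,C,B,D,E]
After op 2 (rotate(+2)): offset=2, physical=[A,C,B,D,E], logical=[B,D,E,A,C]
After op 3 (rotate(-2)): offset=0, physical=[A,C,B,D,E], logical=[A,C,B,D,E]
After op 4 (rotate(+1)): offset=1, physical=[A,C,B,D,E], logical=[C,B,D,E,A]
After op 5 (swap(2, 3)): offset=1, physical=[A,C,B,E,D], logical=[C,B,E,D,A]
After op 6 (rotate(-1)): offset=0, physical=[A,C,B,E,D], logical=[A,C,B,E,D]
After op 7 (rotate(+2)): offset=2, physical=[A,C,B,E,D], logical=[B,E,D,A,C]
After op 8 (rotate(-1)): offset=1, physical=[A,C,B,E,D], logical=[C,B,E,D,A]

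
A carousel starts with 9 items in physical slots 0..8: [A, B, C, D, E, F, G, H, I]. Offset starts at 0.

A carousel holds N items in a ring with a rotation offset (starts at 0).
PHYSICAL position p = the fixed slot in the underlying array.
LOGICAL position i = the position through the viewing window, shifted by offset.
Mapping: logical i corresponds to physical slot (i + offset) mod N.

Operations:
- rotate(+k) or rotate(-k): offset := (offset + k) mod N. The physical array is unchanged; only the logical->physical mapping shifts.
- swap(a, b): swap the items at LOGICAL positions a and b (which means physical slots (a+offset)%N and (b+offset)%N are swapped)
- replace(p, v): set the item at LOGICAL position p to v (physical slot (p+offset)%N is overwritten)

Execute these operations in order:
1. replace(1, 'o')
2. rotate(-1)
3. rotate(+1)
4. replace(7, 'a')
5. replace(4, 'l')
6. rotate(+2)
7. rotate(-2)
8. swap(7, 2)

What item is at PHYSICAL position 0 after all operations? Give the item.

After op 1 (replace(1, 'o')): offset=0, physical=[A,o,C,D,E,F,G,H,I], logical=[A,o,C,D,E,F,G,H,I]
After op 2 (rotate(-1)): offset=8, physical=[A,o,C,D,E,F,G,H,I], logical=[I,A,o,C,D,E,F,G,H]
After op 3 (rotate(+1)): offset=0, physical=[A,o,C,D,E,F,G,H,I], logical=[A,o,C,D,E,F,G,H,I]
After op 4 (replace(7, 'a')): offset=0, physical=[A,o,C,D,E,F,G,a,I], logical=[A,o,C,D,E,F,G,a,I]
After op 5 (replace(4, 'l')): offset=0, physical=[A,o,C,D,l,F,G,a,I], logical=[A,o,C,D,l,F,G,a,I]
After op 6 (rotate(+2)): offset=2, physical=[A,o,C,D,l,F,G,a,I], logical=[C,D,l,F,G,a,I,A,o]
After op 7 (rotate(-2)): offset=0, physical=[A,o,C,D,l,F,G,a,I], logical=[A,o,C,D,l,F,G,a,I]
After op 8 (swap(7, 2)): offset=0, physical=[A,o,a,D,l,F,G,C,I], logical=[A,o,a,D,l,F,G,C,I]

Answer: A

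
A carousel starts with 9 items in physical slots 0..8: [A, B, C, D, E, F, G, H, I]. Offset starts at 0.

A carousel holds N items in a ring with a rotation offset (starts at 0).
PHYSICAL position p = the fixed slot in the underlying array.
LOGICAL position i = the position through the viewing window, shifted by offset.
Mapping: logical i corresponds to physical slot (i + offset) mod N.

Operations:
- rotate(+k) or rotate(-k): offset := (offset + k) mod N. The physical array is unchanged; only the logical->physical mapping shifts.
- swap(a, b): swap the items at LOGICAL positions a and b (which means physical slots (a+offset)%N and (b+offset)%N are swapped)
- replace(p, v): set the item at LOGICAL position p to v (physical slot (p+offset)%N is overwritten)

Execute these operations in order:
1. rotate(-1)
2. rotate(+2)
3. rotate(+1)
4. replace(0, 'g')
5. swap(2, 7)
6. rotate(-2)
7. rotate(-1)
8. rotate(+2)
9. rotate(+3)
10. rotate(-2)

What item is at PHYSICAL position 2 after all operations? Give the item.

Answer: g

Derivation:
After op 1 (rotate(-1)): offset=8, physical=[A,B,C,D,E,F,G,H,I], logical=[I,A,B,C,D,E,F,G,H]
After op 2 (rotate(+2)): offset=1, physical=[A,B,C,D,E,F,G,H,I], logical=[B,C,D,E,F,G,H,I,A]
After op 3 (rotate(+1)): offset=2, physical=[A,B,C,D,E,F,G,H,I], logical=[C,D,E,F,G,H,I,A,B]
After op 4 (replace(0, 'g')): offset=2, physical=[A,B,g,D,E,F,G,H,I], logical=[g,D,E,F,G,H,I,A,B]
After op 5 (swap(2, 7)): offset=2, physical=[E,B,g,D,A,F,G,H,I], logical=[g,D,A,F,G,H,I,E,B]
After op 6 (rotate(-2)): offset=0, physical=[E,B,g,D,A,F,G,H,I], logical=[E,B,g,D,A,F,G,H,I]
After op 7 (rotate(-1)): offset=8, physical=[E,B,g,D,A,F,G,H,I], logical=[I,E,B,g,D,A,F,G,H]
After op 8 (rotate(+2)): offset=1, physical=[E,B,g,D,A,F,G,H,I], logical=[B,g,D,A,F,G,H,I,E]
After op 9 (rotate(+3)): offset=4, physical=[E,B,g,D,A,F,G,H,I], logical=[A,F,G,H,I,E,B,g,D]
After op 10 (rotate(-2)): offset=2, physical=[E,B,g,D,A,F,G,H,I], logical=[g,D,A,F,G,H,I,E,B]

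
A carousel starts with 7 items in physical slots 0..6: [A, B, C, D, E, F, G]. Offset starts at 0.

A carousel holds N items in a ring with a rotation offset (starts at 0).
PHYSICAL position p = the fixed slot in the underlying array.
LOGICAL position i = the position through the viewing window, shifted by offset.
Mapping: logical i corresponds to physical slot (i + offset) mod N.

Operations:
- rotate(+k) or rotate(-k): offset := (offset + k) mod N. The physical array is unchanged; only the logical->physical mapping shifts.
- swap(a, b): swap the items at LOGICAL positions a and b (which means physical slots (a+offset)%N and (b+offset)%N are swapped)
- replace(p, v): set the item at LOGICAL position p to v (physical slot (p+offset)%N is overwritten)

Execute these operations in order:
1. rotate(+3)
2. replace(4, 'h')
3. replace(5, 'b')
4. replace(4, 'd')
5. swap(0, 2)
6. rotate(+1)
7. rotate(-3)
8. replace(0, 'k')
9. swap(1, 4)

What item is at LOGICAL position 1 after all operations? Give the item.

After op 1 (rotate(+3)): offset=3, physical=[A,B,C,D,E,F,G], logical=[D,E,F,G,A,B,C]
After op 2 (replace(4, 'h')): offset=3, physical=[h,B,C,D,E,F,G], logical=[D,E,F,G,h,B,C]
After op 3 (replace(5, 'b')): offset=3, physical=[h,b,C,D,E,F,G], logical=[D,E,F,G,h,b,C]
After op 4 (replace(4, 'd')): offset=3, physical=[d,b,C,D,E,F,G], logical=[D,E,F,G,d,b,C]
After op 5 (swap(0, 2)): offset=3, physical=[d,b,C,F,E,D,G], logical=[F,E,D,G,d,b,C]
After op 6 (rotate(+1)): offset=4, physical=[d,b,C,F,E,D,G], logical=[E,D,G,d,b,C,F]
After op 7 (rotate(-3)): offset=1, physical=[d,b,C,F,E,D,G], logical=[b,C,F,E,D,G,d]
After op 8 (replace(0, 'k')): offset=1, physical=[d,k,C,F,E,D,G], logical=[k,C,F,E,D,G,d]
After op 9 (swap(1, 4)): offset=1, physical=[d,k,D,F,E,C,G], logical=[k,D,F,E,C,G,d]

Answer: D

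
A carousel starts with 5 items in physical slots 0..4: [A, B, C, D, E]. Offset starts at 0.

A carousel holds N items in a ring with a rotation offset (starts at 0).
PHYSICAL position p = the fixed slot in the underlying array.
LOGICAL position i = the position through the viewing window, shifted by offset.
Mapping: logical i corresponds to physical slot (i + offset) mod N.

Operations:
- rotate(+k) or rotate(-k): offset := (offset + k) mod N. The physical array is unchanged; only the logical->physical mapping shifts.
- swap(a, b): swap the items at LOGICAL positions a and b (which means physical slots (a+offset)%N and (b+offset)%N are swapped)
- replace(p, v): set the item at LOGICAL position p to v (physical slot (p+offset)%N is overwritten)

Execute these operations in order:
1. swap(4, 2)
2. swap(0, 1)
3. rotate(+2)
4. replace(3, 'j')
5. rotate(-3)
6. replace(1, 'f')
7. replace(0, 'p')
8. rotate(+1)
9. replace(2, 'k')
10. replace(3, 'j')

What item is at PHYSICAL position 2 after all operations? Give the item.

Answer: k

Derivation:
After op 1 (swap(4, 2)): offset=0, physical=[A,B,E,D,C], logical=[A,B,E,D,C]
After op 2 (swap(0, 1)): offset=0, physical=[B,A,E,D,C], logical=[B,A,E,D,C]
After op 3 (rotate(+2)): offset=2, physical=[B,A,E,D,C], logical=[E,D,C,B,A]
After op 4 (replace(3, 'j')): offset=2, physical=[j,A,E,D,C], logical=[E,D,C,j,A]
After op 5 (rotate(-3)): offset=4, physical=[j,A,E,D,C], logical=[C,j,A,E,D]
After op 6 (replace(1, 'f')): offset=4, physical=[f,A,E,D,C], logical=[C,f,A,E,D]
After op 7 (replace(0, 'p')): offset=4, physical=[f,A,E,D,p], logical=[p,f,A,E,D]
After op 8 (rotate(+1)): offset=0, physical=[f,A,E,D,p], logical=[f,A,E,D,p]
After op 9 (replace(2, 'k')): offset=0, physical=[f,A,k,D,p], logical=[f,A,k,D,p]
After op 10 (replace(3, 'j')): offset=0, physical=[f,A,k,j,p], logical=[f,A,k,j,p]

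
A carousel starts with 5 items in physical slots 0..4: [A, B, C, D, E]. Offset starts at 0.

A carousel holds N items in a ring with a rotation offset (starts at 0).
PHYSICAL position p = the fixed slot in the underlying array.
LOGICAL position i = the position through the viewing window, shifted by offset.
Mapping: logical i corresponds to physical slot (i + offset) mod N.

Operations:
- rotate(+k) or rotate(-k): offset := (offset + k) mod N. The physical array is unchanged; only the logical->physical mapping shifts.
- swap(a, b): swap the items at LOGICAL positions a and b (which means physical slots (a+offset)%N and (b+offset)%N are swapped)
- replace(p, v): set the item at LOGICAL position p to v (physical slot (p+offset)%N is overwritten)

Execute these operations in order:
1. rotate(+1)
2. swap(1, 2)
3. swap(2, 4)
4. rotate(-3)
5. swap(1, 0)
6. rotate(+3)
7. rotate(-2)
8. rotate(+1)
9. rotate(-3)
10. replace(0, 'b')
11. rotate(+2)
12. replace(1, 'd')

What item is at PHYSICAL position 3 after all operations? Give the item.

After op 1 (rotate(+1)): offset=1, physical=[A,B,C,D,E], logical=[B,C,D,E,A]
After op 2 (swap(1, 2)): offset=1, physical=[A,B,D,C,E], logical=[B,D,C,E,A]
After op 3 (swap(2, 4)): offset=1, physical=[C,B,D,A,E], logical=[B,D,A,E,C]
After op 4 (rotate(-3)): offset=3, physical=[C,B,D,A,E], logical=[A,E,C,B,D]
After op 5 (swap(1, 0)): offset=3, physical=[C,B,D,E,A], logical=[E,A,C,B,D]
After op 6 (rotate(+3)): offset=1, physical=[C,B,D,E,A], logical=[B,D,E,A,C]
After op 7 (rotate(-2)): offset=4, physical=[C,B,D,E,A], logical=[A,C,B,D,E]
After op 8 (rotate(+1)): offset=0, physical=[C,B,D,E,A], logical=[C,B,D,E,A]
After op 9 (rotate(-3)): offset=2, physical=[C,B,D,E,A], logical=[D,E,A,C,B]
After op 10 (replace(0, 'b')): offset=2, physical=[C,B,b,E,A], logical=[b,E,A,C,B]
After op 11 (rotate(+2)): offset=4, physical=[C,B,b,E,A], logical=[A,C,B,b,E]
After op 12 (replace(1, 'd')): offset=4, physical=[d,B,b,E,A], logical=[A,d,B,b,E]

Answer: E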